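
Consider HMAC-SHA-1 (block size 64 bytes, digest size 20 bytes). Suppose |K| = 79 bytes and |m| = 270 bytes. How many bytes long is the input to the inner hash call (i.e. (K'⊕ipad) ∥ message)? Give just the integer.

334

Key is 79 > 64 bytes, so it is hashed to 20 bytes then zero-padded to 64: |K'| = 64.
Inner input = (K'⊕ipad) ∥ m → 64 + 270 = 334 bytes.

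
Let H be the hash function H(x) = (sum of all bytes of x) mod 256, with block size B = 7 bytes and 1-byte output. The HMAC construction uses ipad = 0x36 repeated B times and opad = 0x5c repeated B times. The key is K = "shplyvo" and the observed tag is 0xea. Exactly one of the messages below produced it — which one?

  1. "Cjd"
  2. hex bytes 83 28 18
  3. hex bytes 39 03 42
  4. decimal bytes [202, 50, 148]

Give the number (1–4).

3

Key "shplyvo" = 73 68 70 6c 79 76 6f is exactly B = 7 bytes: K' = 73 68 70 6c 79 76 6f.
K' ⊕ ipad = 45 5e 46 5a 4f 40 59; K' ⊕ opad = 2f 34 2c 30 25 2a 33.
m1: inner = H(45 5e 46 5a 4f 40 59 43 6a 64) = 3c; tag = H(2f 34 2c 30 25 2a 33 3c) = 7d
m2: inner = H(45 5e 46 5a 4f 40 59 83 28 18) = ee; tag = H(2f 34 2c 30 25 2a 33 ee) = 2f
m3: inner = H(45 5e 46 5a 4f 40 59 39 03 42) = a9; tag = H(2f 34 2c 30 25 2a 33 a9) = ea ← matches
m4: inner = H(45 5e 46 5a 4f 40 59 ca 32 94) = bb; tag = H(2f 34 2c 30 25 2a 33 bb) = fc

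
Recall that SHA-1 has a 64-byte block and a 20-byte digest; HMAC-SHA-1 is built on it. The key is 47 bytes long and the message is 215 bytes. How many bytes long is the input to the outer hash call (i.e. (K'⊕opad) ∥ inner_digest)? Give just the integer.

Key is 47 ≤ 64 bytes, zero-padded: |K'| = 64.
Outer input = (K'⊕opad) ∥ H(inner) → 64 + 20 = 84 bytes.

84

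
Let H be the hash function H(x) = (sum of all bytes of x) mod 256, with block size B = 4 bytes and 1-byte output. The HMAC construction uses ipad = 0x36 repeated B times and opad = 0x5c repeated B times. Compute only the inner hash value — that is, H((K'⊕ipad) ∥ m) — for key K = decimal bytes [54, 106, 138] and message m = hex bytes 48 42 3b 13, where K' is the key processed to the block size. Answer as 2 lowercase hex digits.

Key decimal bytes [54, 106, 138] = 36 6a 8a is 3 bytes ≤ B = 4; zero-pad to 4 bytes: K' = 36 6a 8a 00.
K' ⊕ ipad = 00 5c bc 36.
Inner input = 00 5c bc 36 ∥ 48 42 3b 13.
Inner hash: sum = 0+92+188+54+72+66+59+19 = 550; mod 256 = 38 → 26.

26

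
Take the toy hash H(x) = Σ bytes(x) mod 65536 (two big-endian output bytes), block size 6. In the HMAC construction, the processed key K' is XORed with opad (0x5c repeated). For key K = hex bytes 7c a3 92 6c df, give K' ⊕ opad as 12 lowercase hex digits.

Key hex bytes 7c a3 92 6c df is 5 bytes ≤ B = 6; zero-pad to 6 bytes: K' = 7c a3 92 6c df 00.
XOR each byte with 0x5c: 7c⊕5c=20, a3⊕5c=ff, 92⊕5c=ce, 6c⊕5c=30, df⊕5c=83, 00⊕5c=5c.

20ffce30835c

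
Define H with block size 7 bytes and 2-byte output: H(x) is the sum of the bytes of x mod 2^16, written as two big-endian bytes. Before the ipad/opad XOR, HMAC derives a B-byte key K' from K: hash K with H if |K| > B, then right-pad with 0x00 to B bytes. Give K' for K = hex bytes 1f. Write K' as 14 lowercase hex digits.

Key hex bytes 1f is 1 byte ≤ B = 7; zero-pad to 7 bytes: K' = 1f 00 00 00 00 00 00.

1f000000000000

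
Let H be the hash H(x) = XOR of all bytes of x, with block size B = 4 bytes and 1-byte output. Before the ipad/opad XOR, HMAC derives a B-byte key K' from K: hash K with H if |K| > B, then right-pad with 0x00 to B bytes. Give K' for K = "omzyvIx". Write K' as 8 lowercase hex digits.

|K| = 7 > B = 4, so first hash the key.
H(K): XOR 6f⊕6d⊕7a⊕79⊕76⊕49⊕78 = 46.
Zero-pad H(K) = 46 to 4 bytes: K' = 46 00 00 00.

46000000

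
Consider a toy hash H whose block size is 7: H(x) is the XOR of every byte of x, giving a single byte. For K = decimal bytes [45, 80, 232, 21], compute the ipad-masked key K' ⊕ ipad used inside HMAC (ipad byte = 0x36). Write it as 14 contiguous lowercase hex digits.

Key decimal bytes [45, 80, 232, 21] = 2d 50 e8 15 is 4 bytes ≤ B = 7; zero-pad to 7 bytes: K' = 2d 50 e8 15 00 00 00.
XOR each byte with 0x36: 2d⊕36=1b, 50⊕36=66, e8⊕36=de, 15⊕36=23, 00⊕36=36, 00⊕36=36, 00⊕36=36.

1b66de23363636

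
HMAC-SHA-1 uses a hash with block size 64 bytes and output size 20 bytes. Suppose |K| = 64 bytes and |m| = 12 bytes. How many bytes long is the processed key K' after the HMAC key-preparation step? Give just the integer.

64

Key is 64 ≤ 64 bytes, zero-padded: |K'| = 64.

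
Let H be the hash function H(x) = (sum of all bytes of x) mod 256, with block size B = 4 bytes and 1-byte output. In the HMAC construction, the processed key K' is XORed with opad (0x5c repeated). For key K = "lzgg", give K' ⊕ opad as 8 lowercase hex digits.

Key "lzgg" = 6c 7a 67 67 is exactly B = 4 bytes: K' = 6c 7a 67 67.
XOR each byte with 0x5c: 6c⊕5c=30, 7a⊕5c=26, 67⊕5c=3b, 67⊕5c=3b.

30263b3b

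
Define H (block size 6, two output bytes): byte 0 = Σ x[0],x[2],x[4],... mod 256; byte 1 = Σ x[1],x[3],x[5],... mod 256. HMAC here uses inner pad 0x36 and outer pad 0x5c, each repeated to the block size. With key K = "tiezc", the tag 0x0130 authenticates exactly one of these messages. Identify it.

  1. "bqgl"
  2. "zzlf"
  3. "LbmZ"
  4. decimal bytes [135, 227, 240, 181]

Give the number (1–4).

Key "tiezc" = 74 69 65 7a 63 is 5 bytes ≤ B = 6; zero-pad to 6 bytes: K' = 74 69 65 7a 63 00.
K' ⊕ ipad = 42 5f 53 4c 55 36; K' ⊕ opad = 28 35 39 26 3f 5c.
m1: inner = H(42 5f 53 4c 55 36 62 71 67 6c) = b3 be; tag = H(28 35 39 26 3f 5c b3 be) = 5375
m2: inner = H(42 5f 53 4c 55 36 7a 7a 6c 66) = d0 c1; tag = H(28 35 39 26 3f 5c d0 c1) = 7078
m3: inner = H(42 5f 53 4c 55 36 4c 62 6d 5a) = a3 9d; tag = H(28 35 39 26 3f 5c a3 9d) = 4354
m4: inner = H(42 5f 53 4c 55 36 87 e3 f0 b5) = 61 79; tag = H(28 35 39 26 3f 5c 61 79) = 0130 ← matches

4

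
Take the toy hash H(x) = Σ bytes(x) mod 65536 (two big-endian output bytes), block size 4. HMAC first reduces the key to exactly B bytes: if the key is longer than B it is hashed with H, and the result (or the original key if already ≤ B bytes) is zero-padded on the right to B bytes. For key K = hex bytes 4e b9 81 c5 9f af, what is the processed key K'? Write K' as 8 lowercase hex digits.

|K| = 6 > B = 4, so first hash the key.
H(K): sum = 78+185+129+197+159+175 = 923 → 03 9b.
Zero-pad H(K) = 03 9b to 4 bytes: K' = 03 9b 00 00.

039b0000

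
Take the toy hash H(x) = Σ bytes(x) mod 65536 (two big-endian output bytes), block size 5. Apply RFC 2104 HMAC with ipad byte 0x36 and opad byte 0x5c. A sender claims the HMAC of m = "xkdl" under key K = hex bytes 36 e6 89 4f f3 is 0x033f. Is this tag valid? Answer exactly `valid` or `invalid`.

Key hex bytes 36 e6 89 4f f3 is exactly B = 5 bytes: K' = 36 e6 89 4f f3.
K' ⊕ ipad = 00 d0 bf 79 c5; K' ⊕ opad = 6a ba d5 13 af.
Inner hash: sum = 0+208+191+121+197+120+107+100+108 = 1152 → 04 80.
Outer hash (recomputed tag): sum = 106+186+213+19+175+4+128 = 831 → 03 3f.
Recomputed tag = 033f; claimed = 033f → match.

valid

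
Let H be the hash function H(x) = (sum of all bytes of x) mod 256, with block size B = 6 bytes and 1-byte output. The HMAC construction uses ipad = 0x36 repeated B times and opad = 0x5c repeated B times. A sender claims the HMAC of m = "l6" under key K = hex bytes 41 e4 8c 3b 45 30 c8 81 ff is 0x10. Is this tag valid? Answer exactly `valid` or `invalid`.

Key hex bytes 41 e4 8c 3b 45 30 c8 81 ff is 9 bytes > B = 6, so hash it first: H(key) = a9, then zero-pad to 6 bytes: K' = a9 00 00 00 00 00.
K' ⊕ ipad = 9f 36 36 36 36 36; K' ⊕ opad = f5 5c 5c 5c 5c 5c.
Inner hash: sum = 159+54+54+54+54+54+108+54 = 591; mod 256 = 79 → 4f.
Outer hash (recomputed tag): sum = 245+92+92+92+92+92+79 = 784; mod 256 = 16 → 10.
Recomputed tag = 10; claimed = 10 → match.

valid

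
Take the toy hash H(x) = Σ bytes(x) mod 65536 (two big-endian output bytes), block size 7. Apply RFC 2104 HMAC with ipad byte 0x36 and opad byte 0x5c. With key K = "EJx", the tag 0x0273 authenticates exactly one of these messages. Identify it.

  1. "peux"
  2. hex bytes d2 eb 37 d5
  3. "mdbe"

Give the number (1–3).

Key "EJx" = 45 4a 78 is 3 bytes ≤ B = 7; zero-pad to 7 bytes: K' = 45 4a 78 00 00 00 00.
K' ⊕ ipad = 73 7c 4e 36 36 36 36; K' ⊕ opad = 19 16 24 5c 5c 5c 5c.
m1: inner = H(73 7c 4e 36 36 36 36 70 65 75 78) = 03 d7; tag = H(19 16 24 5c 5c 5c 5c 03 d7) = 029d
m2: inner = H(73 7c 4e 36 36 36 36 d2 eb 37 d5) = 04 de; tag = H(19 16 24 5c 5c 5c 5c 04 de) = 02a5
m3: inner = H(73 7c 4e 36 36 36 36 6d 64 62 65) = 03 ad; tag = H(19 16 24 5c 5c 5c 5c 03 ad) = 0273 ← matches

3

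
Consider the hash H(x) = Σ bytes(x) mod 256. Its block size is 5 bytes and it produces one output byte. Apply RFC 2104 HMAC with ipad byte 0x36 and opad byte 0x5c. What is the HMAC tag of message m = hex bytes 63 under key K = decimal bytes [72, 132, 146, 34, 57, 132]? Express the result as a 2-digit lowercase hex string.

17

Key decimal bytes [72, 132, 146, 34, 57, 132] = 48 84 92 22 39 84 is 6 bytes > B = 5, so hash it first: H(key) = 3d, then zero-pad to 5 bytes: K' = 3d 00 00 00 00.
K' ⊕ ipad = 0b 36 36 36 36.  K' ⊕ opad = 61 5c 5c 5c 5c.
Inner input = (K'⊕ipad) ∥ m = 0b 36 36 36 36 ∥ 63.
Inner hash: sum = 11+54+54+54+54+99 = 326; mod 256 = 70 → 46.
Outer input = (K'⊕opad) ∥ inner = 61 5c 5c 5c 5c ∥ 46.
Outer hash (tag): sum = 97+92+92+92+92+70 = 535; mod 256 = 23 → 17.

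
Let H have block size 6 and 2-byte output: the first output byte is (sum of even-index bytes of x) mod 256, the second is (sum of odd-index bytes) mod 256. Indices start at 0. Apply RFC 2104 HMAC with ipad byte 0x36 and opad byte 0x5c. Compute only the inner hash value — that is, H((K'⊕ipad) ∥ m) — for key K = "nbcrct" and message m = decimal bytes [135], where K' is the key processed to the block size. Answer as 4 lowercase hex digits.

89da

Key "nbcrct" = 6e 62 63 72 63 74 is exactly B = 6 bytes: K' = 6e 62 63 72 63 74.
K' ⊕ ipad = 58 54 55 44 55 42.
Inner input = 58 54 55 44 55 42 ∥ 87.
Inner hash: even-index sum = 393 mod 256 = 137; odd-index sum = 218 mod 256 = 218 → 89 da.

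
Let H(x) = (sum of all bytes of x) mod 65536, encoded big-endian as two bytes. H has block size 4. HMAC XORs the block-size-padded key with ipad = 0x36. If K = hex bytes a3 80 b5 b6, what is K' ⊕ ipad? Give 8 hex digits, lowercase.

Key hex bytes a3 80 b5 b6 is exactly B = 4 bytes: K' = a3 80 b5 b6.
XOR each byte with 0x36: a3⊕36=95, 80⊕36=b6, b5⊕36=83, b6⊕36=80.

95b68380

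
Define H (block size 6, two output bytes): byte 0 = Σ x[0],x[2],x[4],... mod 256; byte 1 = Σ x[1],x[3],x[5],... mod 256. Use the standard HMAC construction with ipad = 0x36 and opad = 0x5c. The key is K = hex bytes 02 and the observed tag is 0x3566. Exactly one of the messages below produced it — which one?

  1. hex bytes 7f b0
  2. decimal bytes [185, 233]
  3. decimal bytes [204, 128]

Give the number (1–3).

Key hex bytes 02 is 1 byte ≤ B = 6; zero-pad to 6 bytes: K' = 02 00 00 00 00 00.
K' ⊕ ipad = 34 36 36 36 36 36; K' ⊕ opad = 5e 5c 5c 5c 5c 5c.
m1: inner = H(34 36 36 36 36 36 7f b0) = 1f 52; tag = H(5e 5c 5c 5c 5c 5c 1f 52) = 3566 ← matches
m2: inner = H(34 36 36 36 36 36 b9 e9) = 59 8b; tag = H(5e 5c 5c 5c 5c 5c 59 8b) = 6f9f
m3: inner = H(34 36 36 36 36 36 cc 80) = 6c 22; tag = H(5e 5c 5c 5c 5c 5c 6c 22) = 8236

1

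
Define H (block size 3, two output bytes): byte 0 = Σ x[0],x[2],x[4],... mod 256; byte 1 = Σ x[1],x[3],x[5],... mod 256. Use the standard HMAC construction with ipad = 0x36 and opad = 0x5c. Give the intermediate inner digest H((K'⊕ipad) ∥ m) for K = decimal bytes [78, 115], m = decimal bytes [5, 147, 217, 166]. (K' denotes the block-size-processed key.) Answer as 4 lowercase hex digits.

e723

Key decimal bytes [78, 115] = 4e 73 is 2 bytes ≤ B = 3; zero-pad to 3 bytes: K' = 4e 73 00.
K' ⊕ ipad = 78 45 36.
Inner input = 78 45 36 ∥ 05 93 d9 a6.
Inner hash: even-index sum = 487 mod 256 = 231; odd-index sum = 291 mod 256 = 35 → e7 23.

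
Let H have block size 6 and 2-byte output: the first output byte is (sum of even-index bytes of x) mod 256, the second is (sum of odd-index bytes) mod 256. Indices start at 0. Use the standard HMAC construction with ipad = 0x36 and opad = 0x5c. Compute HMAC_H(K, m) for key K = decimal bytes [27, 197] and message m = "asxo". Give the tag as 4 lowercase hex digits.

7192

Key decimal bytes [27, 197] = 1b c5 is 2 bytes ≤ B = 6; zero-pad to 6 bytes: K' = 1b c5 00 00 00 00.
K' ⊕ ipad = 2d f3 36 36 36 36.  K' ⊕ opad = 47 99 5c 5c 5c 5c.
Inner input = (K'⊕ipad) ∥ m = 2d f3 36 36 36 36 ∥ 61 73 78 6f.
Inner hash: even-index sum = 370 mod 256 = 114; odd-index sum = 577 mod 256 = 65 → 72 41.
Outer input = (K'⊕opad) ∥ inner = 47 99 5c 5c 5c 5c ∥ 72 41.
Outer hash (tag): even-index sum = 369 mod 256 = 113; odd-index sum = 402 mod 256 = 146 → 71 92.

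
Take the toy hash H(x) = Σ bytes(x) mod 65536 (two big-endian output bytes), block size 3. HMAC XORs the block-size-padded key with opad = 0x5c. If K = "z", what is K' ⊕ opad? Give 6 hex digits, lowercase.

Key "z" = 7a is 1 byte ≤ B = 3; zero-pad to 3 bytes: K' = 7a 00 00.
XOR each byte with 0x5c: 7a⊕5c=26, 00⊕5c=5c, 00⊕5c=5c.

265c5c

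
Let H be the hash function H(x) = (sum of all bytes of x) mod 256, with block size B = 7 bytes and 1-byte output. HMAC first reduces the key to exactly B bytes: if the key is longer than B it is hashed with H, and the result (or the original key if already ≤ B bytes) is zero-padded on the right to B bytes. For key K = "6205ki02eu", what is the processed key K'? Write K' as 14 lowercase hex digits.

dd000000000000

|K| = 10 > B = 7, so first hash the key.
H(K): sum = 54+50+48+53+107+105+48+50+101+117 = 733; mod 256 = 221 → dd.
Zero-pad H(K) = dd to 7 bytes: K' = dd 00 00 00 00 00 00.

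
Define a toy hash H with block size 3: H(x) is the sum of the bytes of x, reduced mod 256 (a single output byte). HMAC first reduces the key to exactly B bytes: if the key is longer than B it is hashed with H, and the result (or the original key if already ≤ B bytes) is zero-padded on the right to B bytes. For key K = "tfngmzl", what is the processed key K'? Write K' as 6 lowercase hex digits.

|K| = 7 > B = 3, so first hash the key.
H(K): sum = 116+102+110+103+109+122+108 = 770; mod 256 = 2 → 02.
Zero-pad H(K) = 02 to 3 bytes: K' = 02 00 00.

020000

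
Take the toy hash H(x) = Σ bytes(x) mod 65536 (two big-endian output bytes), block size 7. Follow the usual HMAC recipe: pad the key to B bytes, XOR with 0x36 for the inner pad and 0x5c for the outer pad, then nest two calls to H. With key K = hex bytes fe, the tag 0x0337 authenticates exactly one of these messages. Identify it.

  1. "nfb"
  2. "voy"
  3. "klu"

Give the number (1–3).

Key hex bytes fe is 1 byte ≤ B = 7; zero-pad to 7 bytes: K' = fe 00 00 00 00 00 00.
K' ⊕ ipad = c8 36 36 36 36 36 36; K' ⊕ opad = a2 5c 5c 5c 5c 5c 5c.
m1: inner = H(c8 36 36 36 36 36 36 6e 66 62) = 03 42; tag = H(a2 5c 5c 5c 5c 5c 5c 03 42) = 030f
m2: inner = H(c8 36 36 36 36 36 36 76 6f 79) = 03 6a; tag = H(a2 5c 5c 5c 5c 5c 5c 03 6a) = 0337 ← matches
m3: inner = H(c8 36 36 36 36 36 36 6b 6c 75) = 03 58; tag = H(a2 5c 5c 5c 5c 5c 5c 03 58) = 0325

2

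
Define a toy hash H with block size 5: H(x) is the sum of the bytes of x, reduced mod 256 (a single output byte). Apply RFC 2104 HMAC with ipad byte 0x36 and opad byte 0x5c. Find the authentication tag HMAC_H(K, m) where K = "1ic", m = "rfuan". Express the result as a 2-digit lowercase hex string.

dc

Key "1ic" = 31 69 63 is 3 bytes ≤ B = 5; zero-pad to 5 bytes: K' = 31 69 63 00 00.
K' ⊕ ipad = 07 5f 55 36 36.  K' ⊕ opad = 6d 35 3f 5c 5c.
Inner input = (K'⊕ipad) ∥ m = 07 5f 55 36 36 ∥ 72 66 75 61 6e.
Inner hash: sum = 7+95+85+54+54+114+102+117+97+110 = 835; mod 256 = 67 → 43.
Outer input = (K'⊕opad) ∥ inner = 6d 35 3f 5c 5c ∥ 43.
Outer hash (tag): sum = 109+53+63+92+92+67 = 476; mod 256 = 220 → dc.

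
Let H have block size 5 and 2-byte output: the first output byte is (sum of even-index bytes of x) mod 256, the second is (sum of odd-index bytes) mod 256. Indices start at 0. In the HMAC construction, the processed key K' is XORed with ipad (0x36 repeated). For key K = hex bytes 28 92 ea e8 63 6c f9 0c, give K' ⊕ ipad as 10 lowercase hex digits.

58c4363636

Key hex bytes 28 92 ea e8 63 6c f9 0c is 8 bytes > B = 5, so hash it first: H(key) = 6e f2, then zero-pad to 5 bytes: K' = 6e f2 00 00 00.
XOR each byte with 0x36: 6e⊕36=58, f2⊕36=c4, 00⊕36=36, 00⊕36=36, 00⊕36=36.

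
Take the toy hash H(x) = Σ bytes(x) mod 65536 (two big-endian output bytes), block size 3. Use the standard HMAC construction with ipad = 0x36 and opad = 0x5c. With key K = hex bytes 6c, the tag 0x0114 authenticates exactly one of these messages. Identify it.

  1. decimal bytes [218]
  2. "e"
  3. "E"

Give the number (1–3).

Key hex bytes 6c is 1 byte ≤ B = 3; zero-pad to 3 bytes: K' = 6c 00 00.
K' ⊕ ipad = 5a 36 36; K' ⊕ opad = 30 5c 5c.
m1: inner = H(5a 36 36 da) = 01 a0; tag = H(30 5c 5c 01 a0) = 0189
m2: inner = H(5a 36 36 65) = 01 2b; tag = H(30 5c 5c 01 2b) = 0114 ← matches
m3: inner = H(5a 36 36 45) = 01 0b; tag = H(30 5c 5c 01 0b) = 00f4

2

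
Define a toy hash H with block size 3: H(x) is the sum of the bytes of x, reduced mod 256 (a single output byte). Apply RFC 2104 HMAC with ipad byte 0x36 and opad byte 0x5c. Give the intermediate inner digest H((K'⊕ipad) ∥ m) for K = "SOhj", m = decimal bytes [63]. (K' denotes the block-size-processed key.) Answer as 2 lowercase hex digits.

Key "SOhj" = 53 4f 68 6a is 4 bytes > B = 3, so hash it first: H(key) = 74, then zero-pad to 3 bytes: K' = 74 00 00.
K' ⊕ ipad = 42 36 36.
Inner input = 42 36 36 ∥ 3f.
Inner hash: sum = 66+54+54+63 = 237 → ed.

ed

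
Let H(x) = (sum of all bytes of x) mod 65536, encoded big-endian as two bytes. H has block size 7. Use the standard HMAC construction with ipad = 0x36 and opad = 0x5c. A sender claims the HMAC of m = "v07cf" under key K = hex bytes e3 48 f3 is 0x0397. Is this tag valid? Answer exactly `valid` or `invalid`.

Key hex bytes e3 48 f3 is 3 bytes ≤ B = 7; zero-pad to 7 bytes: K' = e3 48 f3 00 00 00 00.
K' ⊕ ipad = d5 7e c5 36 36 36 36; K' ⊕ opad = bf 14 af 5c 5c 5c 5c.
Inner hash: sum = 213+126+197+54+54+54+54+118+48+55+99+102 = 1174 → 04 96.
Outer hash (recomputed tag): sum = 191+20+175+92+92+92+92+4+150 = 908 → 03 8c.
Recomputed tag = 038c; claimed = 0397 → mismatch.

invalid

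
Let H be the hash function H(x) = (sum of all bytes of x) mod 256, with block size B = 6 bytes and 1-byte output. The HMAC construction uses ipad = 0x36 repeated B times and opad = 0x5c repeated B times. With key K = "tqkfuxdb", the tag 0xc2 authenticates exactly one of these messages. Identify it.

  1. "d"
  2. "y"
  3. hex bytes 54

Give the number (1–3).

Key "tqkfuxdb" = 74 71 6b 66 75 78 64 62 is 8 bytes > B = 6, so hash it first: H(key) = 69, then zero-pad to 6 bytes: K' = 69 00 00 00 00 00.
K' ⊕ ipad = 5f 36 36 36 36 36; K' ⊕ opad = 35 5c 5c 5c 5c 5c.
m1: inner = H(5f 36 36 36 36 36 64) = d1; tag = H(35 5c 5c 5c 5c 5c d1) = d2
m2: inner = H(5f 36 36 36 36 36 79) = e6; tag = H(35 5c 5c 5c 5c 5c e6) = e7
m3: inner = H(5f 36 36 36 36 36 54) = c1; tag = H(35 5c 5c 5c 5c 5c c1) = c2 ← matches

3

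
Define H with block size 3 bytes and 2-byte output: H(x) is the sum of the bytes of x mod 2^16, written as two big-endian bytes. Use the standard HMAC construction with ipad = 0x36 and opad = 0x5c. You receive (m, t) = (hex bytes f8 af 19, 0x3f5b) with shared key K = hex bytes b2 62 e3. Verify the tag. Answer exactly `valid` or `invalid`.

invalid

Key hex bytes b2 62 e3 is exactly B = 3 bytes: K' = b2 62 e3.
K' ⊕ ipad = 84 54 d5; K' ⊕ opad = ee 3e bf.
Inner hash: sum = 132+84+213+248+175+25 = 877 → 03 6d.
Outer hash (recomputed tag): sum = 238+62+191+3+109 = 603 → 02 5b.
Recomputed tag = 025b; claimed = 3f5b → mismatch.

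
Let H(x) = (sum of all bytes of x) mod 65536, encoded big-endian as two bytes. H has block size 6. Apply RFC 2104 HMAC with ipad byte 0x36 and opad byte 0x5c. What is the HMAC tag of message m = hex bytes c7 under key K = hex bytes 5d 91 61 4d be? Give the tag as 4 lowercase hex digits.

Key hex bytes 5d 91 61 4d be is 5 bytes ≤ B = 6; zero-pad to 6 bytes: K' = 5d 91 61 4d be 00.
K' ⊕ ipad = 6b a7 57 7b 88 36.  K' ⊕ opad = 01 cd 3d 11 e2 5c.
Inner input = (K'⊕ipad) ∥ m = 6b a7 57 7b 88 36 ∥ c7.
Inner hash: sum = 107+167+87+123+136+54+199 = 873 → 03 69.
Outer input = (K'⊕opad) ∥ inner = 01 cd 3d 11 e2 5c ∥ 03 69.
Outer hash (tag): sum = 1+205+61+17+226+92+3+105 = 710 → 02 c6.

02c6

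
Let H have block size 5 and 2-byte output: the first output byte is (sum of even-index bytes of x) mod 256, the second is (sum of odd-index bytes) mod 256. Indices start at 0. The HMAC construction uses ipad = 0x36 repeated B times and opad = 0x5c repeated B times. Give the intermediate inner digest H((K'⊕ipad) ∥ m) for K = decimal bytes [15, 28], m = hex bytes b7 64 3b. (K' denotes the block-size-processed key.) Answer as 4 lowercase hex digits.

Key decimal bytes [15, 28] = 0f 1c is 2 bytes ≤ B = 5; zero-pad to 5 bytes: K' = 0f 1c 00 00 00.
K' ⊕ ipad = 39 2a 36 36 36.
Inner input = 39 2a 36 36 36 ∥ b7 64 3b.
Inner hash: even-index sum = 265 mod 256 = 9; odd-index sum = 338 mod 256 = 82 → 09 52.

0952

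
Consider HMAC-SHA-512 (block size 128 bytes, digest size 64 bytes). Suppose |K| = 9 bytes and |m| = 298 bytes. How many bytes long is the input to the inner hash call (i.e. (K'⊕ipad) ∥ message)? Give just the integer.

Key is 9 ≤ 128 bytes, zero-padded: |K'| = 128.
Inner input = (K'⊕ipad) ∥ m → 128 + 298 = 426 bytes.

426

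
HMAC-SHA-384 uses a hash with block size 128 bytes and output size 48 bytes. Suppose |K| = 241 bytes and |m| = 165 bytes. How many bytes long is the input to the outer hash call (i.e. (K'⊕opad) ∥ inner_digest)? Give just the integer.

176

Key is 241 > 128 bytes, so it is hashed to 48 bytes then zero-padded to 128: |K'| = 128.
Outer input = (K'⊕opad) ∥ H(inner) → 128 + 48 = 176 bytes.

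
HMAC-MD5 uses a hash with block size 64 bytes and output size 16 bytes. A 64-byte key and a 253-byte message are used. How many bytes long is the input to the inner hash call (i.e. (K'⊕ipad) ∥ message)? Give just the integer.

317

Key is 64 ≤ 64 bytes, zero-padded: |K'| = 64.
Inner input = (K'⊕ipad) ∥ m → 64 + 253 = 317 bytes.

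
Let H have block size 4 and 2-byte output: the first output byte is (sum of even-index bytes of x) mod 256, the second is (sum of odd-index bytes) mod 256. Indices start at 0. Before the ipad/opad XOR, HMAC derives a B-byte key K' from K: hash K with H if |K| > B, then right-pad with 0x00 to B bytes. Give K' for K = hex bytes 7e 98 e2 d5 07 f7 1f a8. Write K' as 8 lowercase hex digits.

|K| = 8 > B = 4, so first hash the key.
H(K): even-index sum = 390 mod 256 = 134; odd-index sum = 780 mod 256 = 12 → 86 0c.
Zero-pad H(K) = 86 0c to 4 bytes: K' = 86 0c 00 00.

860c0000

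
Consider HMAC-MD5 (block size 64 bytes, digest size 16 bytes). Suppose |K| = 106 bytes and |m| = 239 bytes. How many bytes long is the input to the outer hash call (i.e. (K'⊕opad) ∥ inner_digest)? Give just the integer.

80

Key is 106 > 64 bytes, so it is hashed to 16 bytes then zero-padded to 64: |K'| = 64.
Outer input = (K'⊕opad) ∥ H(inner) → 64 + 16 = 80 bytes.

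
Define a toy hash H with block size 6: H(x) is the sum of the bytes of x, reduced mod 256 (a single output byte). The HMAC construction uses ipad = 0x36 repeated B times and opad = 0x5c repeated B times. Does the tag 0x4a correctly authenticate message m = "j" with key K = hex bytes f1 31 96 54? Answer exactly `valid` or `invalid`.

Key hex bytes f1 31 96 54 is 4 bytes ≤ B = 6; zero-pad to 6 bytes: K' = f1 31 96 54 00 00.
K' ⊕ ipad = c7 07 a0 62 36 36; K' ⊕ opad = ad 6d ca 08 5c 5c.
Inner hash: sum = 199+7+160+98+54+54+106 = 678; mod 256 = 166 → a6.
Outer hash (recomputed tag): sum = 173+109+202+8+92+92+166 = 842; mod 256 = 74 → 4a.
Recomputed tag = 4a; claimed = 4a → match.

valid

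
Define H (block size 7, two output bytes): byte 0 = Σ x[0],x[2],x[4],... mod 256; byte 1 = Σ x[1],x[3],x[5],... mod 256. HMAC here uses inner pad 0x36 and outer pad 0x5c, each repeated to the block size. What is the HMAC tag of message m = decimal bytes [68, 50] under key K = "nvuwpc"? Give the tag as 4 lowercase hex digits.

fddd

Key "nvuwpc" = 6e 76 75 77 70 63 is 6 bytes ≤ B = 7; zero-pad to 7 bytes: K' = 6e 76 75 77 70 63 00.
K' ⊕ ipad = 58 40 43 41 46 55 36.  K' ⊕ opad = 32 2a 29 2b 2c 3f 5c.
Inner input = (K'⊕ipad) ∥ m = 58 40 43 41 46 55 36 ∥ 44 32.
Inner hash: even-index sum = 329 mod 256 = 73; odd-index sum = 282 mod 256 = 26 → 49 1a.
Outer input = (K'⊕opad) ∥ inner = 32 2a 29 2b 2c 3f 5c ∥ 49 1a.
Outer hash (tag): even-index sum = 253 mod 256 = 253; odd-index sum = 221 mod 256 = 221 → fd dd.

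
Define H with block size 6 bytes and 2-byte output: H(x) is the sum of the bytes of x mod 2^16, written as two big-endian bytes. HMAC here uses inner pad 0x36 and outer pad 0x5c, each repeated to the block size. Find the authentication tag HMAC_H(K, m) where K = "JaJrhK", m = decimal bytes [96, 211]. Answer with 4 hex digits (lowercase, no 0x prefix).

Key "JaJrhK" = 4a 61 4a 72 68 4b is exactly B = 6 bytes: K' = 4a 61 4a 72 68 4b.
K' ⊕ ipad = 7c 57 7c 44 5e 7d.  K' ⊕ opad = 16 3d 16 2e 34 17.
Inner input = (K'⊕ipad) ∥ m = 7c 57 7c 44 5e 7d ∥ 60 d3.
Inner hash: sum = 124+87+124+68+94+125+96+211 = 929 → 03 a1.
Outer input = (K'⊕opad) ∥ inner = 16 3d 16 2e 34 17 ∥ 03 a1.
Outer hash (tag): sum = 22+61+22+46+52+23+3+161 = 390 → 01 86.

0186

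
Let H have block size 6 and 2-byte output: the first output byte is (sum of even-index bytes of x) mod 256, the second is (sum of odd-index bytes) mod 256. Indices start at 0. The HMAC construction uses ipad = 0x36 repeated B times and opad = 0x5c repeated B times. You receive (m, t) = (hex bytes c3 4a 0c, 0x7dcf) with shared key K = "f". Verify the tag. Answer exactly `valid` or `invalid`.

Key "f" = 66 is 1 byte ≤ B = 6; zero-pad to 6 bytes: K' = 66 00 00 00 00 00.
K' ⊕ ipad = 50 36 36 36 36 36; K' ⊕ opad = 3a 5c 5c 5c 5c 5c.
Inner hash: even-index sum = 395 mod 256 = 139; odd-index sum = 236 mod 256 = 236 → 8b ec.
Outer hash (recomputed tag): even-index sum = 381 mod 256 = 125; odd-index sum = 512 mod 256 = 0 → 7d 00.
Recomputed tag = 7d00; claimed = 7dcf → mismatch.

invalid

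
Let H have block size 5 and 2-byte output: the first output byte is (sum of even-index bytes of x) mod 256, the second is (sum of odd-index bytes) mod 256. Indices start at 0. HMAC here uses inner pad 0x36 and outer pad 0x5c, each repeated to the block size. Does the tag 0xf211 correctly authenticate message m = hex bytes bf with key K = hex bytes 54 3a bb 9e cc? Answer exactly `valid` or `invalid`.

Key hex bytes 54 3a bb 9e cc is exactly B = 5 bytes: K' = 54 3a bb 9e cc.
K' ⊕ ipad = 62 0c 8d a8 fa; K' ⊕ opad = 08 66 e7 c2 90.
Inner hash: even-index sum = 489 mod 256 = 233; odd-index sum = 371 mod 256 = 115 → e9 73.
Outer hash (recomputed tag): even-index sum = 498 mod 256 = 242; odd-index sum = 529 mod 256 = 17 → f2 11.
Recomputed tag = f211; claimed = f211 → match.

valid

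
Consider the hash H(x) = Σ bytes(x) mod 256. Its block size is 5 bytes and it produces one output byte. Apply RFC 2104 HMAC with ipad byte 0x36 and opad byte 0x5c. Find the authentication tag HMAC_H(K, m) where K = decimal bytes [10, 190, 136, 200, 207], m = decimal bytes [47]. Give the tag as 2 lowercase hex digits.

db

Key decimal bytes [10, 190, 136, 200, 207] = 0a be 88 c8 cf is exactly B = 5 bytes: K' = 0a be 88 c8 cf.
K' ⊕ ipad = 3c 88 be fe f9.  K' ⊕ opad = 56 e2 d4 94 93.
Inner input = (K'⊕ipad) ∥ m = 3c 88 be fe f9 ∥ 2f.
Inner hash: sum = 60+136+190+254+249+47 = 936; mod 256 = 168 → a8.
Outer input = (K'⊕opad) ∥ inner = 56 e2 d4 94 93 ∥ a8.
Outer hash (tag): sum = 86+226+212+148+147+168 = 987; mod 256 = 219 → db.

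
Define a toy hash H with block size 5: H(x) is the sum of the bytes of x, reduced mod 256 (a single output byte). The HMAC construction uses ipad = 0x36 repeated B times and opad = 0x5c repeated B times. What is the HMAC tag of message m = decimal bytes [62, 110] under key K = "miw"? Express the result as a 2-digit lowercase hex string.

Key "miw" = 6d 69 77 is 3 bytes ≤ B = 5; zero-pad to 5 bytes: K' = 6d 69 77 00 00.
K' ⊕ ipad = 5b 5f 41 36 36.  K' ⊕ opad = 31 35 2b 5c 5c.
Inner input = (K'⊕ipad) ∥ m = 5b 5f 41 36 36 ∥ 3e 6e.
Inner hash: sum = 91+95+65+54+54+62+110 = 531; mod 256 = 19 → 13.
Outer input = (K'⊕opad) ∥ inner = 31 35 2b 5c 5c ∥ 13.
Outer hash (tag): sum = 49+53+43+92+92+19 = 348; mod 256 = 92 → 5c.

5c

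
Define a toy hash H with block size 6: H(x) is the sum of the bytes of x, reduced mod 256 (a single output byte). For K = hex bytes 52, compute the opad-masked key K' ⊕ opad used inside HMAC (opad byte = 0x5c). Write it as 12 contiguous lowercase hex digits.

0e5c5c5c5c5c

Key hex bytes 52 is 1 byte ≤ B = 6; zero-pad to 6 bytes: K' = 52 00 00 00 00 00.
XOR each byte with 0x5c: 52⊕5c=0e, 00⊕5c=5c, 00⊕5c=5c, 00⊕5c=5c, 00⊕5c=5c, 00⊕5c=5c.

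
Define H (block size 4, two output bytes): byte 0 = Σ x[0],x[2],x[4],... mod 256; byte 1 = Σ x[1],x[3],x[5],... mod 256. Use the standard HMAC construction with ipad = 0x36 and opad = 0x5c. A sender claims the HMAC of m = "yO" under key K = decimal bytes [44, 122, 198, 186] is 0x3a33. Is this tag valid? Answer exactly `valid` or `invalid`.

invalid

Key decimal bytes [44, 122, 198, 186] = 2c 7a c6 ba is exactly B = 4 bytes: K' = 2c 7a c6 ba.
K' ⊕ ipad = 1a 4c f0 8c; K' ⊕ opad = 70 26 9a e6.
Inner hash: even-index sum = 387 mod 256 = 131; odd-index sum = 295 mod 256 = 39 → 83 27.
Outer hash (recomputed tag): even-index sum = 397 mod 256 = 141; odd-index sum = 307 mod 256 = 51 → 8d 33.
Recomputed tag = 8d33; claimed = 3a33 → mismatch.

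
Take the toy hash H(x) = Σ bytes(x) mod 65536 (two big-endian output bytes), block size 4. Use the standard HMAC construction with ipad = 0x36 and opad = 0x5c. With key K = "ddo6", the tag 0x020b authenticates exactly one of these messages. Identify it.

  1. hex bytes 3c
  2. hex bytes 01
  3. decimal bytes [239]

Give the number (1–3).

2

Key "ddo6" = 64 64 6f 36 is exactly B = 4 bytes: K' = 64 64 6f 36.
K' ⊕ ipad = 52 52 59 00; K' ⊕ opad = 38 38 33 6a.
m1: inner = H(52 52 59 00 3c) = 01 39; tag = H(38 38 33 6a 01 39) = 0147
m2: inner = H(52 52 59 00 01) = 00 fe; tag = H(38 38 33 6a 00 fe) = 020b ← matches
m3: inner = H(52 52 59 00 ef) = 01 ec; tag = H(38 38 33 6a 01 ec) = 01fa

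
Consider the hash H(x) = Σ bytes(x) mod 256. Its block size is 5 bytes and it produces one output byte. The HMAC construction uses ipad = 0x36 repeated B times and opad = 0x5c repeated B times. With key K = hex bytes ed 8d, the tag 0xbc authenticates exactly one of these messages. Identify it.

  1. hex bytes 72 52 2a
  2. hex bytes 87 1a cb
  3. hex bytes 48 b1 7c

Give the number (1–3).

1

Key hex bytes ed 8d is 2 bytes ≤ B = 5; zero-pad to 5 bytes: K' = ed 8d 00 00 00.
K' ⊕ ipad = db bb 36 36 36; K' ⊕ opad = b1 d1 5c 5c 5c.
m1: inner = H(db bb 36 36 36 72 52 2a) = 26; tag = H(b1 d1 5c 5c 5c 26) = bc ← matches
m2: inner = H(db bb 36 36 36 87 1a cb) = a4; tag = H(b1 d1 5c 5c 5c a4) = 3a
m3: inner = H(db bb 36 36 36 48 b1 7c) = ad; tag = H(b1 d1 5c 5c 5c ad) = 43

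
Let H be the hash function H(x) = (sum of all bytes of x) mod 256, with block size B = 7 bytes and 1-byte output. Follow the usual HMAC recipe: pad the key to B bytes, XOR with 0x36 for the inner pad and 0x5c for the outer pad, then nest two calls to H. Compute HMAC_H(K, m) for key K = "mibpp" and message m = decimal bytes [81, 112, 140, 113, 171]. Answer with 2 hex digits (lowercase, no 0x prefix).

23

Key "mibpp" = 6d 69 62 70 70 is 5 bytes ≤ B = 7; zero-pad to 7 bytes: K' = 6d 69 62 70 70 00 00.
K' ⊕ ipad = 5b 5f 54 46 46 36 36.  K' ⊕ opad = 31 35 3e 2c 2c 5c 5c.
Inner input = (K'⊕ipad) ∥ m = 5b 5f 54 46 46 36 36 ∥ 51 70 8c 71 ab.
Inner hash: sum = 91+95+84+70+70+54+54+81+112+140+113+171 = 1135; mod 256 = 111 → 6f.
Outer input = (K'⊕opad) ∥ inner = 31 35 3e 2c 2c 5c 5c ∥ 6f.
Outer hash (tag): sum = 49+53+62+44+44+92+92+111 = 547; mod 256 = 35 → 23.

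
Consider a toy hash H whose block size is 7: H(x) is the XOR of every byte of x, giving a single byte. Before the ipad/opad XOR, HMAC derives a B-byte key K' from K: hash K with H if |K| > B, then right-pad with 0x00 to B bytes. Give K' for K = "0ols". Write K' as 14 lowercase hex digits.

Key "0ols" = 30 6f 6c 73 is 4 bytes ≤ B = 7; zero-pad to 7 bytes: K' = 30 6f 6c 73 00 00 00.

306f6c73000000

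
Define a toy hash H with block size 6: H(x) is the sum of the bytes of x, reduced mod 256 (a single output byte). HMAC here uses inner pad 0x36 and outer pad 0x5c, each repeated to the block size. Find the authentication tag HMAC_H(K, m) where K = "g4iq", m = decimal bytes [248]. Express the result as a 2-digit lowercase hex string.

1a

Key "g4iq" = 67 34 69 71 is 4 bytes ≤ B = 6; zero-pad to 6 bytes: K' = 67 34 69 71 00 00.
K' ⊕ ipad = 51 02 5f 47 36 36.  K' ⊕ opad = 3b 68 35 2d 5c 5c.
Inner input = (K'⊕ipad) ∥ m = 51 02 5f 47 36 36 ∥ f8.
Inner hash: sum = 81+2+95+71+54+54+248 = 605; mod 256 = 93 → 5d.
Outer input = (K'⊕opad) ∥ inner = 3b 68 35 2d 5c 5c ∥ 5d.
Outer hash (tag): sum = 59+104+53+45+92+92+93 = 538; mod 256 = 26 → 1a.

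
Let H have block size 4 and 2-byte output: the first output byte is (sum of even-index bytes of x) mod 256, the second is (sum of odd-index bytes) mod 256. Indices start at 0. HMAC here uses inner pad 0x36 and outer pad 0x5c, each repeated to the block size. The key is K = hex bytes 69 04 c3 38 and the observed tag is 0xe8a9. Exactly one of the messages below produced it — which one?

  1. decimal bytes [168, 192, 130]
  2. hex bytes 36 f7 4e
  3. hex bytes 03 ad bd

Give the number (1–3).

3

Key hex bytes 69 04 c3 38 is exactly B = 4 bytes: K' = 69 04 c3 38.
K' ⊕ ipad = 5f 32 f5 0e; K' ⊕ opad = 35 58 9f 64.
m1: inner = H(5f 32 f5 0e a8 c0 82) = 7e 00; tag = H(35 58 9f 64 7e 00) = 52bc
m2: inner = H(5f 32 f5 0e 36 f7 4e) = d8 37; tag = H(35 58 9f 64 d8 37) = acf3
m3: inner = H(5f 32 f5 0e 03 ad bd) = 14 ed; tag = H(35 58 9f 64 14 ed) = e8a9 ← matches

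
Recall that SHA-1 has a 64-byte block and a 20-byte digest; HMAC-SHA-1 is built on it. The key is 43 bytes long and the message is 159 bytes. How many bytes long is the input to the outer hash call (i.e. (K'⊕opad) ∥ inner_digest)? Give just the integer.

84

Key is 43 ≤ 64 bytes, zero-padded: |K'| = 64.
Outer input = (K'⊕opad) ∥ H(inner) → 64 + 20 = 84 bytes.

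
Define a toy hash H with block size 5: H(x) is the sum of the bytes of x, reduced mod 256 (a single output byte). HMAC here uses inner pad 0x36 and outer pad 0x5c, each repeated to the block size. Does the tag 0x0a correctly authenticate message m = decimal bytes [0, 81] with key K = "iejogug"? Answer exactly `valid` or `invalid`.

invalid

Key "iejogug" = 69 65 6a 6f 67 75 67 is 7 bytes > B = 5, so hash it first: H(key) = ea, then zero-pad to 5 bytes: K' = ea 00 00 00 00.
K' ⊕ ipad = dc 36 36 36 36; K' ⊕ opad = b6 5c 5c 5c 5c.
Inner hash: sum = 220+54+54+54+54+0+81 = 517; mod 256 = 5 → 05.
Outer hash (recomputed tag): sum = 182+92+92+92+92+5 = 555; mod 256 = 43 → 2b.
Recomputed tag = 2b; claimed = 0a → mismatch.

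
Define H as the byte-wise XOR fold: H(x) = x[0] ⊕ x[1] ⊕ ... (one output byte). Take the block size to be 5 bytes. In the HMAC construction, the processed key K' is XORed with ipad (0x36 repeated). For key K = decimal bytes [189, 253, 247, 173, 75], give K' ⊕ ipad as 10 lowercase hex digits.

8bcbc19b7d

Key decimal bytes [189, 253, 247, 173, 75] = bd fd f7 ad 4b is exactly B = 5 bytes: K' = bd fd f7 ad 4b.
XOR each byte with 0x36: bd⊕36=8b, fd⊕36=cb, f7⊕36=c1, ad⊕36=9b, 4b⊕36=7d.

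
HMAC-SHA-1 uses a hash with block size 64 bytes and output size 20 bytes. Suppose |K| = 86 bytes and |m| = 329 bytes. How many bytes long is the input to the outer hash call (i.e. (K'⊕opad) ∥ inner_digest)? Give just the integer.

Key is 86 > 64 bytes, so it is hashed to 20 bytes then zero-padded to 64: |K'| = 64.
Outer input = (K'⊕opad) ∥ H(inner) → 64 + 20 = 84 bytes.

84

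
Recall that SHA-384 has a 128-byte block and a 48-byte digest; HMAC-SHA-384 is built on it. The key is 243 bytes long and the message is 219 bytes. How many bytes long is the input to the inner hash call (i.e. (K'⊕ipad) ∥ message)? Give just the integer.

347

Key is 243 > 128 bytes, so it is hashed to 48 bytes then zero-padded to 128: |K'| = 128.
Inner input = (K'⊕ipad) ∥ m → 128 + 219 = 347 bytes.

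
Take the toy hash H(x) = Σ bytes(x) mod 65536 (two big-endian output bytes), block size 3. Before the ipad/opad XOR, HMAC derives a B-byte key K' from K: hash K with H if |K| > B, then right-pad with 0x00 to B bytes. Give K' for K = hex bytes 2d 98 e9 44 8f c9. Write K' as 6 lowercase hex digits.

|K| = 6 > B = 3, so first hash the key.
H(K): sum = 45+152+233+68+143+201 = 842 → 03 4a.
Zero-pad H(K) = 03 4a to 3 bytes: K' = 03 4a 00.

034a00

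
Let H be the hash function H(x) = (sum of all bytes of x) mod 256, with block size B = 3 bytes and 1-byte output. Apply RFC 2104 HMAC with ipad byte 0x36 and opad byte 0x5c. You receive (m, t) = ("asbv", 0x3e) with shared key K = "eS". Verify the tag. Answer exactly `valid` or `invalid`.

valid

Key "eS" = 65 53 is 2 bytes ≤ B = 3; zero-pad to 3 bytes: K' = 65 53 00.
K' ⊕ ipad = 53 65 36; K' ⊕ opad = 39 0f 5c.
Inner hash: sum = 83+101+54+97+115+98+118 = 666; mod 256 = 154 → 9a.
Outer hash (recomputed tag): sum = 57+15+92+154 = 318; mod 256 = 62 → 3e.
Recomputed tag = 3e; claimed = 3e → match.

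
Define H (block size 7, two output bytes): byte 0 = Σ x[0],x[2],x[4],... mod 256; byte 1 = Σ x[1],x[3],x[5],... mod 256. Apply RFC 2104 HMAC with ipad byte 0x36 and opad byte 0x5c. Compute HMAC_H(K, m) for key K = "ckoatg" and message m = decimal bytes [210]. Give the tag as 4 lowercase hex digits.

Key "ckoatg" = 63 6b 6f 61 74 67 is 6 bytes ≤ B = 7; zero-pad to 7 bytes: K' = 63 6b 6f 61 74 67 00.
K' ⊕ ipad = 55 5d 59 57 42 51 36.  K' ⊕ opad = 3f 37 33 3d 28 3b 5c.
Inner input = (K'⊕ipad) ∥ m = 55 5d 59 57 42 51 36 ∥ d2.
Inner hash: even-index sum = 294 mod 256 = 38; odd-index sum = 471 mod 256 = 215 → 26 d7.
Outer input = (K'⊕opad) ∥ inner = 3f 37 33 3d 28 3b 5c ∥ 26 d7.
Outer hash (tag): even-index sum = 461 mod 256 = 205; odd-index sum = 213 mod 256 = 213 → cd d5.

cdd5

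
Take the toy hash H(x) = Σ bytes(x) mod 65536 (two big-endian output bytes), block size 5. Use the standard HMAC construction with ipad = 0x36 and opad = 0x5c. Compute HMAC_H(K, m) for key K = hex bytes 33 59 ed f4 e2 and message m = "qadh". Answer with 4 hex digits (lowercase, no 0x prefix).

0312

Key hex bytes 33 59 ed f4 e2 is exactly B = 5 bytes: K' = 33 59 ed f4 e2.
K' ⊕ ipad = 05 6f db c2 d4.  K' ⊕ opad = 6f 05 b1 a8 be.
Inner input = (K'⊕ipad) ∥ m = 05 6f db c2 d4 ∥ 71 61 64 68.
Inner hash: sum = 5+111+219+194+212+113+97+100+104 = 1155 → 04 83.
Outer input = (K'⊕opad) ∥ inner = 6f 05 b1 a8 be ∥ 04 83.
Outer hash (tag): sum = 111+5+177+168+190+4+131 = 786 → 03 12.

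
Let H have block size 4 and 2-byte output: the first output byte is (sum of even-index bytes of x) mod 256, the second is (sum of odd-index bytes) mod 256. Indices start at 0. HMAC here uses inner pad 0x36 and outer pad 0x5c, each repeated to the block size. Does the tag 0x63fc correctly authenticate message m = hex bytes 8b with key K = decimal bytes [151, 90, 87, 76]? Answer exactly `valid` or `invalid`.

valid

Key decimal bytes [151, 90, 87, 76] = 97 5a 57 4c is exactly B = 4 bytes: K' = 97 5a 57 4c.
K' ⊕ ipad = a1 6c 61 7a; K' ⊕ opad = cb 06 0b 10.
Inner hash: even-index sum = 397 mod 256 = 141; odd-index sum = 230 mod 256 = 230 → 8d e6.
Outer hash (recomputed tag): even-index sum = 355 mod 256 = 99; odd-index sum = 252 mod 256 = 252 → 63 fc.
Recomputed tag = 63fc; claimed = 63fc → match.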